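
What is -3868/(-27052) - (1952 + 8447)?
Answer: -70327470/6763 ≈ -10399.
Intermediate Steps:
-3868/(-27052) - (1952 + 8447) = -3868*(-1/27052) - 1*10399 = 967/6763 - 10399 = -70327470/6763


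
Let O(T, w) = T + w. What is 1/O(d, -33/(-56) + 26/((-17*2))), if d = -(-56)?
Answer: 952/53145 ≈ 0.017913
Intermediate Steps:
d = 56 (d = -1*(-56) = 56)
1/O(d, -33/(-56) + 26/((-17*2))) = 1/(56 + (-33/(-56) + 26/((-17*2)))) = 1/(56 + (-33*(-1/56) + 26/(-34))) = 1/(56 + (33/56 + 26*(-1/34))) = 1/(56 + (33/56 - 13/17)) = 1/(56 - 167/952) = 1/(53145/952) = 952/53145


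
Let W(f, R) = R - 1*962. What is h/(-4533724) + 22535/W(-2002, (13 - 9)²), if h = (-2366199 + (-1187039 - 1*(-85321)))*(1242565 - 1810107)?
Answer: -232751066972948/536112863 ≈ -4.3415e+5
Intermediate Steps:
W(f, R) = -962 + R (W(f, R) = R - 962 = -962 + R)
h = 1968188550014 (h = (-2366199 + (-1187039 + 85321))*(-567542) = (-2366199 - 1101718)*(-567542) = -3467917*(-567542) = 1968188550014)
h/(-4533724) + 22535/W(-2002, (13 - 9)²) = 1968188550014/(-4533724) + 22535/(-962 + (13 - 9)²) = 1968188550014*(-1/4533724) + 22535/(-962 + 4²) = -984094275007/2266862 + 22535/(-962 + 16) = -984094275007/2266862 + 22535/(-946) = -984094275007/2266862 + 22535*(-1/946) = -984094275007/2266862 - 22535/946 = -232751066972948/536112863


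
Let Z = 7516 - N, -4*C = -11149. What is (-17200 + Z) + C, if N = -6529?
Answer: -1471/4 ≈ -367.75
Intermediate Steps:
C = 11149/4 (C = -1/4*(-11149) = 11149/4 ≈ 2787.3)
Z = 14045 (Z = 7516 - 1*(-6529) = 7516 + 6529 = 14045)
(-17200 + Z) + C = (-17200 + 14045) + 11149/4 = -3155 + 11149/4 = -1471/4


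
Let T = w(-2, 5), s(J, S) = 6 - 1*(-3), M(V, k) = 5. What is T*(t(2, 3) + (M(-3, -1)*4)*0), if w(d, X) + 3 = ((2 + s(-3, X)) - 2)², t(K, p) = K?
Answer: 156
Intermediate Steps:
s(J, S) = 9 (s(J, S) = 6 + 3 = 9)
w(d, X) = 78 (w(d, X) = -3 + ((2 + 9) - 2)² = -3 + (11 - 2)² = -3 + 9² = -3 + 81 = 78)
T = 78
T*(t(2, 3) + (M(-3, -1)*4)*0) = 78*(2 + (5*4)*0) = 78*(2 + 20*0) = 78*(2 + 0) = 78*2 = 156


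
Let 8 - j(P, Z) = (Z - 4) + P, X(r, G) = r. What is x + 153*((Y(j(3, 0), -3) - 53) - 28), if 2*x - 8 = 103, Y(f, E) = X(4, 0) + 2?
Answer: -22839/2 ≈ -11420.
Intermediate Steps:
j(P, Z) = 12 - P - Z (j(P, Z) = 8 - ((Z - 4) + P) = 8 - ((-4 + Z) + P) = 8 - (-4 + P + Z) = 8 + (4 - P - Z) = 12 - P - Z)
Y(f, E) = 6 (Y(f, E) = 4 + 2 = 6)
x = 111/2 (x = 4 + (1/2)*103 = 4 + 103/2 = 111/2 ≈ 55.500)
x + 153*((Y(j(3, 0), -3) - 53) - 28) = 111/2 + 153*((6 - 53) - 28) = 111/2 + 153*(-47 - 28) = 111/2 + 153*(-75) = 111/2 - 11475 = -22839/2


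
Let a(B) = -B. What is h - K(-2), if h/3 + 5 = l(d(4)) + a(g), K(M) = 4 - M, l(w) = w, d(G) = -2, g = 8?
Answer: -51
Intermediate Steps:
h = -45 (h = -15 + 3*(-2 - 1*8) = -15 + 3*(-2 - 8) = -15 + 3*(-10) = -15 - 30 = -45)
h - K(-2) = -45 - (4 - 1*(-2)) = -45 - (4 + 2) = -45 - 1*6 = -45 - 6 = -51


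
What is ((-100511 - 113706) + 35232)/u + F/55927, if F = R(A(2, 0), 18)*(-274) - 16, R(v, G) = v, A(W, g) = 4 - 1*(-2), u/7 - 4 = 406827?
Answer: -14737470315/159269861359 ≈ -0.092531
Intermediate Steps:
u = 2847817 (u = 28 + 7*406827 = 28 + 2847789 = 2847817)
A(W, g) = 6 (A(W, g) = 4 + 2 = 6)
F = -1660 (F = 6*(-274) - 16 = -1644 - 16 = -1660)
((-100511 - 113706) + 35232)/u + F/55927 = ((-100511 - 113706) + 35232)/2847817 - 1660/55927 = (-214217 + 35232)*(1/2847817) - 1660*1/55927 = -178985*1/2847817 - 1660/55927 = -178985/2847817 - 1660/55927 = -14737470315/159269861359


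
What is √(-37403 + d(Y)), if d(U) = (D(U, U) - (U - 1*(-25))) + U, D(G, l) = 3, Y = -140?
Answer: 5*I*√1497 ≈ 193.46*I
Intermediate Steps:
d(U) = -22 (d(U) = (3 - (U - 1*(-25))) + U = (3 - (U + 25)) + U = (3 - (25 + U)) + U = (3 + (-25 - U)) + U = (-22 - U) + U = -22)
√(-37403 + d(Y)) = √(-37403 - 22) = √(-37425) = 5*I*√1497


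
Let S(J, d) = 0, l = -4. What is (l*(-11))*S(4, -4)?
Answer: 0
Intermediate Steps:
(l*(-11))*S(4, -4) = -4*(-11)*0 = 44*0 = 0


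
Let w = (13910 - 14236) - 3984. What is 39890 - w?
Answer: 44200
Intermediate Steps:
w = -4310 (w = -326 - 3984 = -4310)
39890 - w = 39890 - 1*(-4310) = 39890 + 4310 = 44200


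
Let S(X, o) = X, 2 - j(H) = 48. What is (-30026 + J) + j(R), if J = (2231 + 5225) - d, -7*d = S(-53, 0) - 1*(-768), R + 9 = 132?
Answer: -157597/7 ≈ -22514.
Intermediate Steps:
R = 123 (R = -9 + 132 = 123)
j(H) = -46 (j(H) = 2 - 1*48 = 2 - 48 = -46)
d = -715/7 (d = -(-53 - 1*(-768))/7 = -(-53 + 768)/7 = -⅐*715 = -715/7 ≈ -102.14)
J = 52907/7 (J = (2231 + 5225) - 1*(-715/7) = 7456 + 715/7 = 52907/7 ≈ 7558.1)
(-30026 + J) + j(R) = (-30026 + 52907/7) - 46 = -157275/7 - 46 = -157597/7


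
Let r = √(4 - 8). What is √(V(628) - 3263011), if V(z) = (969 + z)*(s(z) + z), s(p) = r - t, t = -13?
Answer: √(-2239334 + 3194*I) ≈ 1.07 + 1496.4*I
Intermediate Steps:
r = 2*I (r = √(-4) = 2*I ≈ 2.0*I)
s(p) = 13 + 2*I (s(p) = 2*I - 1*(-13) = 2*I + 13 = 13 + 2*I)
V(z) = (969 + z)*(13 + z + 2*I) (V(z) = (969 + z)*((13 + 2*I) + z) = (969 + z)*(13 + z + 2*I))
√(V(628) - 3263011) = √((12597 + 628² + 1938*I + 2*628*(491 + I)) - 3263011) = √((12597 + 394384 + 1938*I + (616696 + 1256*I)) - 3263011) = √((1023677 + 3194*I) - 3263011) = √(-2239334 + 3194*I)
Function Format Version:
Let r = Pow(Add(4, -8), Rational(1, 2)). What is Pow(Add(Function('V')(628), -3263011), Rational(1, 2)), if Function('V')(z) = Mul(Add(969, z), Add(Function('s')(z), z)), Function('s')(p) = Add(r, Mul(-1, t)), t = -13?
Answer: Pow(Add(-2239334, Mul(3194, I)), Rational(1, 2)) ≈ Add(1.07, Mul(1496.4, I))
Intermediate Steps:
r = Mul(2, I) (r = Pow(-4, Rational(1, 2)) = Mul(2, I) ≈ Mul(2.0000, I))
Function('s')(p) = Add(13, Mul(2, I)) (Function('s')(p) = Add(Mul(2, I), Mul(-1, -13)) = Add(Mul(2, I), 13) = Add(13, Mul(2, I)))
Function('V')(z) = Mul(Add(969, z), Add(13, z, Mul(2, I))) (Function('V')(z) = Mul(Add(969, z), Add(Add(13, Mul(2, I)), z)) = Mul(Add(969, z), Add(13, z, Mul(2, I))))
Pow(Add(Function('V')(628), -3263011), Rational(1, 2)) = Pow(Add(Add(12597, Pow(628, 2), Mul(1938, I), Mul(2, 628, Add(491, I))), -3263011), Rational(1, 2)) = Pow(Add(Add(12597, 394384, Mul(1938, I), Add(616696, Mul(1256, I))), -3263011), Rational(1, 2)) = Pow(Add(Add(1023677, Mul(3194, I)), -3263011), Rational(1, 2)) = Pow(Add(-2239334, Mul(3194, I)), Rational(1, 2))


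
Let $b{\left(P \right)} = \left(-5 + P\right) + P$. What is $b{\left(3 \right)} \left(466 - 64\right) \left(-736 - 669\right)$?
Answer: $-564810$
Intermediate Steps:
$b{\left(P \right)} = -5 + 2 P$
$b{\left(3 \right)} \left(466 - 64\right) \left(-736 - 669\right) = \left(-5 + 2 \cdot 3\right) \left(466 - 64\right) \left(-736 - 669\right) = \left(-5 + 6\right) 402 \left(-1405\right) = 1 \left(-564810\right) = -564810$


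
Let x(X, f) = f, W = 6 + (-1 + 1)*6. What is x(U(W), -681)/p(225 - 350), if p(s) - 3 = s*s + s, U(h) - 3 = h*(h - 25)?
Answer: -681/15503 ≈ -0.043927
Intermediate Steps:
W = 6 (W = 6 + 0*6 = 6 + 0 = 6)
U(h) = 3 + h*(-25 + h) (U(h) = 3 + h*(h - 25) = 3 + h*(-25 + h))
p(s) = 3 + s + s² (p(s) = 3 + (s*s + s) = 3 + (s² + s) = 3 + (s + s²) = 3 + s + s²)
x(U(W), -681)/p(225 - 350) = -681/(3 + (225 - 350) + (225 - 350)²) = -681/(3 - 125 + (-125)²) = -681/(3 - 125 + 15625) = -681/15503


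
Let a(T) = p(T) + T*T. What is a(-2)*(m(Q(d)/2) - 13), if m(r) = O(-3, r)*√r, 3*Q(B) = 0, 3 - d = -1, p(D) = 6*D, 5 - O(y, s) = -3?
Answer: 104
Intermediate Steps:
O(y, s) = 8 (O(y, s) = 5 - 1*(-3) = 5 + 3 = 8)
a(T) = T² + 6*T (a(T) = 6*T + T*T = 6*T + T² = T² + 6*T)
d = 4 (d = 3 - 1*(-1) = 3 + 1 = 4)
Q(B) = 0 (Q(B) = (⅓)*0 = 0)
m(r) = 8*√r
a(-2)*(m(Q(d)/2) - 13) = (-2*(6 - 2))*(8*√(0/2) - 13) = (-2*4)*(8*√(0*(½)) - 13) = -8*(8*√0 - 13) = -8*(8*0 - 13) = -8*(0 - 13) = -8*(-13) = 104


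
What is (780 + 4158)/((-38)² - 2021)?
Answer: -4938/577 ≈ -8.5581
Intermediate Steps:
(780 + 4158)/((-38)² - 2021) = 4938/(1444 - 2021) = 4938/(-577) = 4938*(-1/577) = -4938/577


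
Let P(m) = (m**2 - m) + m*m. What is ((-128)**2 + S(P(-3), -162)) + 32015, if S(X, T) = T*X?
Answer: 44997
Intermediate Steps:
P(m) = -m + 2*m**2 (P(m) = (m**2 - m) + m**2 = -m + 2*m**2)
((-128)**2 + S(P(-3), -162)) + 32015 = ((-128)**2 - (-486)*(-1 + 2*(-3))) + 32015 = (16384 - (-486)*(-1 - 6)) + 32015 = (16384 - (-486)*(-7)) + 32015 = (16384 - 162*21) + 32015 = (16384 - 3402) + 32015 = 12982 + 32015 = 44997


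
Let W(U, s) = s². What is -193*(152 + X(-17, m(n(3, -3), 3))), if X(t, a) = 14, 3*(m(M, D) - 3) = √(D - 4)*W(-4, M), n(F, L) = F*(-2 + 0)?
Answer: -32038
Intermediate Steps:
n(F, L) = -2*F (n(F, L) = F*(-2) = -2*F)
m(M, D) = 3 + M²*√(-4 + D)/3 (m(M, D) = 3 + (√(D - 4)*M²)/3 = 3 + (√(-4 + D)*M²)/3 = 3 + (M²*√(-4 + D))/3 = 3 + M²*√(-4 + D)/3)
-193*(152 + X(-17, m(n(3, -3), 3))) = -193*(152 + 14) = -193*166 = -32038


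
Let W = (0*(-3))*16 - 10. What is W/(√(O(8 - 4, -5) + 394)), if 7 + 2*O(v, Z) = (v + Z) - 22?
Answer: -10*√379/379 ≈ -0.51367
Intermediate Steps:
O(v, Z) = -29/2 + Z/2 + v/2 (O(v, Z) = -7/2 + ((v + Z) - 22)/2 = -7/2 + ((Z + v) - 22)/2 = -7/2 + (-22 + Z + v)/2 = -7/2 + (-11 + Z/2 + v/2) = -29/2 + Z/2 + v/2)
W = -10 (W = 0*16 - 10 = 0 - 10 = -10)
W/(√(O(8 - 4, -5) + 394)) = -10/√((-29/2 + (½)*(-5) + (8 - 4)/2) + 394) = -10/√((-29/2 - 5/2 + (½)*4) + 394) = -10/√((-29/2 - 5/2 + 2) + 394) = -10/√(-15 + 394) = -10*√379/379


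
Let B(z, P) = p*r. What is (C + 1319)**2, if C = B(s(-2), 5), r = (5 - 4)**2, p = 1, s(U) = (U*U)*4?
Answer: 1742400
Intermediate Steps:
s(U) = 4*U**2 (s(U) = U**2*4 = 4*U**2)
r = 1 (r = 1**2 = 1)
B(z, P) = 1 (B(z, P) = 1*1 = 1)
C = 1
(C + 1319)**2 = (1 + 1319)**2 = 1320**2 = 1742400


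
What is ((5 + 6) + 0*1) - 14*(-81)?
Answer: 1145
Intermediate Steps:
((5 + 6) + 0*1) - 14*(-81) = (11 + 0) + 1134 = 11 + 1134 = 1145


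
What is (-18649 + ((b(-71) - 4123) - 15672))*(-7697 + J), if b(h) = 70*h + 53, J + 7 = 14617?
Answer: -299754593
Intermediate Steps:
J = 14610 (J = -7 + 14617 = 14610)
b(h) = 53 + 70*h
(-18649 + ((b(-71) - 4123) - 15672))*(-7697 + J) = (-18649 + (((53 + 70*(-71)) - 4123) - 15672))*(-7697 + 14610) = (-18649 + (((53 - 4970) - 4123) - 15672))*6913 = (-18649 + ((-4917 - 4123) - 15672))*6913 = (-18649 + (-9040 - 15672))*6913 = (-18649 - 24712)*6913 = -43361*6913 = -299754593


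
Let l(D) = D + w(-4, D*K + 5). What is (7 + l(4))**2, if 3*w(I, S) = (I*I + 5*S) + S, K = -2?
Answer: 961/9 ≈ 106.78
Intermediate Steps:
w(I, S) = 2*S + I**2/3 (w(I, S) = ((I*I + 5*S) + S)/3 = ((I**2 + 5*S) + S)/3 = (I**2 + 6*S)/3 = 2*S + I**2/3)
l(D) = 46/3 - 3*D (l(D) = D + (2*(D*(-2) + 5) + (1/3)*(-4)**2) = D + (2*(-2*D + 5) + (1/3)*16) = D + (2*(5 - 2*D) + 16/3) = D + ((10 - 4*D) + 16/3) = D + (46/3 - 4*D) = 46/3 - 3*D)
(7 + l(4))**2 = (7 + (46/3 - 3*4))**2 = (7 + (46/3 - 12))**2 = (7 + 10/3)**2 = (31/3)**2 = 961/9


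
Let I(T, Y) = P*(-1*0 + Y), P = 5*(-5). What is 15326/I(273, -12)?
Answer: 7663/150 ≈ 51.087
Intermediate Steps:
P = -25
I(T, Y) = -25*Y (I(T, Y) = -25*(-1*0 + Y) = -25*(0 + Y) = -25*Y)
15326/I(273, -12) = 15326/((-25*(-12))) = 15326/300 = 15326*(1/300) = 7663/150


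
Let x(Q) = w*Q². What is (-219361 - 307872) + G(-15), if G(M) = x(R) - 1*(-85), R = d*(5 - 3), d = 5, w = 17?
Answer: -525448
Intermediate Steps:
R = 10 (R = 5*(5 - 3) = 5*2 = 10)
x(Q) = 17*Q²
G(M) = 1785 (G(M) = 17*10² - 1*(-85) = 17*100 + 85 = 1700 + 85 = 1785)
(-219361 - 307872) + G(-15) = (-219361 - 307872) + 1785 = -527233 + 1785 = -525448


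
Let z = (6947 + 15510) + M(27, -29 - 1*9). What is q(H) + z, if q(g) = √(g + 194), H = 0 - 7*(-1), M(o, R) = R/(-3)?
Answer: 67409/3 + √201 ≈ 22484.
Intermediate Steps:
M(o, R) = -R/3 (M(o, R) = R*(-⅓) = -R/3)
H = 7 (H = 0 + 7 = 7)
q(g) = √(194 + g)
z = 67409/3 (z = (6947 + 15510) - (-29 - 1*9)/3 = 22457 - (-29 - 9)/3 = 22457 - ⅓*(-38) = 22457 + 38/3 = 67409/3 ≈ 22470.)
q(H) + z = √(194 + 7) + 67409/3 = √201 + 67409/3 = 67409/3 + √201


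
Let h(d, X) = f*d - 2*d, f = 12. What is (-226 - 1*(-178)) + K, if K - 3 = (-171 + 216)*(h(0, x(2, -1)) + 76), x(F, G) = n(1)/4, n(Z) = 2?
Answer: 3375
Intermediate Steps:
x(F, G) = 1/2 (x(F, G) = 2/4 = 2*(1/4) = 1/2)
h(d, X) = 10*d (h(d, X) = 12*d - 2*d = 10*d)
K = 3423 (K = 3 + (-171 + 216)*(10*0 + 76) = 3 + 45*(0 + 76) = 3 + 45*76 = 3 + 3420 = 3423)
(-226 - 1*(-178)) + K = (-226 - 1*(-178)) + 3423 = (-226 + 178) + 3423 = -48 + 3423 = 3375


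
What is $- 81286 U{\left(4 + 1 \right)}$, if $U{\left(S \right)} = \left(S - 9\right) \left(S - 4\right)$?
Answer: $325144$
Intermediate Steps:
$U{\left(S \right)} = \left(-9 + S\right) \left(-4 + S\right)$
$- 81286 U{\left(4 + 1 \right)} = - 81286 \left(36 + \left(4 + 1\right)^{2} - 13 \left(4 + 1\right)\right) = - 81286 \left(36 + 5^{2} - 65\right) = - 81286 \left(36 + 25 - 65\right) = \left(-81286\right) \left(-4\right) = 325144$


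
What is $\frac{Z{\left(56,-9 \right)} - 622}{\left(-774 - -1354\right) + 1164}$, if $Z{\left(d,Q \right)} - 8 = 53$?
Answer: $- \frac{561}{1744} \approx -0.32167$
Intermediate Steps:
$Z{\left(d,Q \right)} = 61$ ($Z{\left(d,Q \right)} = 8 + 53 = 61$)
$\frac{Z{\left(56,-9 \right)} - 622}{\left(-774 - -1354\right) + 1164} = \frac{61 - 622}{\left(-774 - -1354\right) + 1164} = - \frac{561}{\left(-774 + 1354\right) + 1164} = - \frac{561}{580 + 1164} = - \frac{561}{1744}$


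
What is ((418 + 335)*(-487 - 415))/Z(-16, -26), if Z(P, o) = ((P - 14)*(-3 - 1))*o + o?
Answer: 30873/143 ≈ 215.90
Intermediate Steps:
Z(P, o) = o + o*(56 - 4*P) (Z(P, o) = ((-14 + P)*(-4))*o + o = (56 - 4*P)*o + o = o*(56 - 4*P) + o = o + o*(56 - 4*P))
((418 + 335)*(-487 - 415))/Z(-16, -26) = ((418 + 335)*(-487 - 415))/((-26*(57 - 4*(-16)))) = (753*(-902))/((-26*(57 + 64))) = -679206/((-26*121)) = -679206/(-3146) = -679206*(-1/3146) = 30873/143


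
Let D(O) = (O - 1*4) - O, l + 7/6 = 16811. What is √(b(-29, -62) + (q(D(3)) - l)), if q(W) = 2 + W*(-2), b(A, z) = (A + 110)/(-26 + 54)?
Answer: I*√29629803/42 ≈ 129.6*I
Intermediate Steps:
l = 100859/6 (l = -7/6 + 16811 = 100859/6 ≈ 16810.)
b(A, z) = 55/14 + A/28 (b(A, z) = (110 + A)/28 = (110 + A)*(1/28) = 55/14 + A/28)
D(O) = -4 (D(O) = (O - 4) - O = (-4 + O) - O = -4)
q(W) = 2 - 2*W
√(b(-29, -62) + (q(D(3)) - l)) = √((55/14 + (1/28)*(-29)) + ((2 - 2*(-4)) - 1*100859/6)) = √((55/14 - 29/28) + ((2 + 8) - 100859/6)) = √(81/28 + (10 - 100859/6)) = √(81/28 - 100799/6) = √(-1410943/84) = I*√29629803/42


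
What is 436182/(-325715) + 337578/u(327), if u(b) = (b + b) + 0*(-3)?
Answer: 18278159207/35502935 ≈ 514.83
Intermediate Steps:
u(b) = 2*b (u(b) = 2*b + 0 = 2*b)
436182/(-325715) + 337578/u(327) = 436182/(-325715) + 337578/((2*327)) = 436182*(-1/325715) + 337578/654 = -436182/325715 + 337578*(1/654) = -436182/325715 + 56263/109 = 18278159207/35502935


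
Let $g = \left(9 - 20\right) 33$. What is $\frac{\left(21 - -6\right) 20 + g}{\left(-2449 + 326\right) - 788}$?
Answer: $- \frac{177}{2911} \approx -0.060804$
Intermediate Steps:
$g = -363$ ($g = \left(-11\right) 33 = -363$)
$\frac{\left(21 - -6\right) 20 + g}{\left(-2449 + 326\right) - 788} = \frac{\left(21 - -6\right) 20 - 363}{\left(-2449 + 326\right) - 788} = \frac{\left(21 + 6\right) 20 - 363}{-2123 - 788} = \frac{27 \cdot 20 - 363}{-2911} = \left(540 - 363\right) \left(- \frac{1}{2911}\right) = 177 \left(- \frac{1}{2911}\right) = - \frac{177}{2911}$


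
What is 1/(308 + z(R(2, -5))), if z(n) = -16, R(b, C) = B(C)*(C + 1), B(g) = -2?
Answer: 1/292 ≈ 0.0034247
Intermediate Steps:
R(b, C) = -2 - 2*C (R(b, C) = -2*(C + 1) = -2*(1 + C) = -2 - 2*C)
1/(308 + z(R(2, -5))) = 1/(308 - 16) = 1/292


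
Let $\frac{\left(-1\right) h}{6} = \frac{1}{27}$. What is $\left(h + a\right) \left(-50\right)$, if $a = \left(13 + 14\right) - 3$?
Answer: $- \frac{10700}{9} \approx -1188.9$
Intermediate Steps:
$a = 24$ ($a = 27 - 3 = 24$)
$h = - \frac{2}{9}$ ($h = - \frac{6}{27} = \left(-6\right) \frac{1}{27} = - \frac{2}{9} \approx -0.22222$)
$\left(h + a\right) \left(-50\right) = \left(- \frac{2}{9} + 24\right) \left(-50\right) = \frac{214}{9} \left(-50\right) = - \frac{10700}{9}$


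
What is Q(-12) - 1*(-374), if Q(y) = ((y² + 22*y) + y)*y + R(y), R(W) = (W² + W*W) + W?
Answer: 2234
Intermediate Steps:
R(W) = W + 2*W² (R(W) = (W² + W²) + W = 2*W² + W = W + 2*W²)
Q(y) = y*(1 + 2*y) + y*(y² + 23*y) (Q(y) = ((y² + 22*y) + y)*y + y*(1 + 2*y) = (y² + 23*y)*y + y*(1 + 2*y) = y*(y² + 23*y) + y*(1 + 2*y) = y*(1 + 2*y) + y*(y² + 23*y))
Q(-12) - 1*(-374) = -12*(1 + (-12)² + 25*(-12)) - 1*(-374) = -12*(1 + 144 - 300) + 374 = -12*(-155) + 374 = 1860 + 374 = 2234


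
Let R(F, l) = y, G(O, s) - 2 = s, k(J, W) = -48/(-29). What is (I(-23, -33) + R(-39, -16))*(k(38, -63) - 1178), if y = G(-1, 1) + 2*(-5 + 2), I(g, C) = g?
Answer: 886964/29 ≈ 30585.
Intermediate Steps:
k(J, W) = 48/29 (k(J, W) = -48*(-1/29) = 48/29)
G(O, s) = 2 + s
y = -3 (y = (2 + 1) + 2*(-5 + 2) = 3 + 2*(-3) = 3 - 6 = -3)
R(F, l) = -3
(I(-23, -33) + R(-39, -16))*(k(38, -63) - 1178) = (-23 - 3)*(48/29 - 1178) = -26*(-34114/29) = 886964/29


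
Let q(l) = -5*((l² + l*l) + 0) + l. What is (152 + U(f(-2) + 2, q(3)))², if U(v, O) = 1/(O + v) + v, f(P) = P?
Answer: 174847729/7569 ≈ 23101.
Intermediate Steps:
q(l) = l - 10*l² (q(l) = -5*((l² + l²) + 0) + l = -5*(2*l² + 0) + l = -10*l² + l = l - 10*l²)
U(v, O) = v + 1/(O + v)
(152 + U(f(-2) + 2, q(3)))² = (152 + (1 + (-2 + 2)² + (3*(1 - 10*3))*(-2 + 2))/(3*(1 - 10*3) + (-2 + 2)))² = (152 + (1 + 0² + (3*(1 - 30))*0)/(3*(1 - 30) + 0))² = (152 + (1 + 0 + (3*(-29))*0)/(3*(-29) + 0))² = (152 + (1 + 0 - 87*0)/(-87 + 0))² = (152 + (1 + 0 + 0)/(-87))² = (152 - 1/87*1)² = (152 - 1/87)² = (13223/87)² = 174847729/7569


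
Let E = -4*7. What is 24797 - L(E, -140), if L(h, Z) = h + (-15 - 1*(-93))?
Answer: 24747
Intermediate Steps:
E = -28
L(h, Z) = 78 + h (L(h, Z) = h + (-15 + 93) = h + 78 = 78 + h)
24797 - L(E, -140) = 24797 - (78 - 28) = 24797 - 1*50 = 24797 - 50 = 24747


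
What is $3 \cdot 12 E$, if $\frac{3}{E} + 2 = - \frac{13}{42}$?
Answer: $- \frac{4536}{97} \approx -46.763$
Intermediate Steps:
$E = - \frac{126}{97}$ ($E = \frac{3}{-2 - \frac{13}{42}} = \frac{3}{- \frac{97}{42}} = 3 \left(- \frac{42}{97}\right) = - \frac{126}{97} \approx -1.299$)
$3 \cdot 12 E = 3 \cdot 12 \left(- \frac{126}{97}\right) = 36 \left(- \frac{126}{97}\right) = - \frac{4536}{97}$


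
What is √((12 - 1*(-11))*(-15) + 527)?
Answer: √182 ≈ 13.491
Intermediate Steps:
√((12 - 1*(-11))*(-15) + 527) = √((12 + 11)*(-15) + 527) = √(23*(-15) + 527) = √(-345 + 527) = √182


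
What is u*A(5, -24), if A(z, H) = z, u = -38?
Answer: -190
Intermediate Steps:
u*A(5, -24) = -38*5 = -190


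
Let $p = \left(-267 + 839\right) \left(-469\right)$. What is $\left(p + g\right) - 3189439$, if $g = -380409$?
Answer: $-3838116$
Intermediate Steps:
$p = -268268$ ($p = 572 \left(-469\right) = -268268$)
$\left(p + g\right) - 3189439 = \left(-268268 - 380409\right) - 3189439 = -648677 - 3189439 = -3838116$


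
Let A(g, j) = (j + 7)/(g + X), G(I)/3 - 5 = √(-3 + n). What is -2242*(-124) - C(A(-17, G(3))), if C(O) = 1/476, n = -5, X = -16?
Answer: 132331807/476 ≈ 2.7801e+5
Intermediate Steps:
G(I) = 15 + 6*I*√2 (G(I) = 15 + 3*√(-3 - 5) = 15 + 3*√(-8) = 15 + 3*(2*I*√2) = 15 + 6*I*√2)
A(g, j) = (7 + j)/(-16 + g) (A(g, j) = (j + 7)/(g - 16) = (7 + j)/(-16 + g))
C(O) = 1/476
-2242*(-124) - C(A(-17, G(3))) = -2242*(-124) - 1*1/476 = 278008 - 1/476 = 132331807/476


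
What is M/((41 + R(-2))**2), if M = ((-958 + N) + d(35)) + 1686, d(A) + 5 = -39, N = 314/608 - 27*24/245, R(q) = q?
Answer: 50785793/113284080 ≈ 0.44830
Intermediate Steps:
N = -158527/74480 (N = 314*(1/608) - 648*1/245 = 157/304 - 648/245 = -158527/74480 ≈ -2.1284)
d(A) = -44 (d(A) = -5 - 39 = -44)
M = 50785793/74480 (M = ((-958 - 158527/74480) - 44) + 1686 = (-71510367/74480 - 44) + 1686 = -74787487/74480 + 1686 = 50785793/74480 ≈ 681.87)
M/((41 + R(-2))**2) = 50785793/(74480*((41 - 2)**2)) = 50785793/(74480*(39**2)) = (50785793/74480)/1521 = (50785793/74480)*(1/1521) = 50785793/113284080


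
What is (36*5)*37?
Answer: 6660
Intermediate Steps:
(36*5)*37 = 180*37 = 6660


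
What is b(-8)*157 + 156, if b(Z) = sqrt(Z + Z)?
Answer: 156 + 628*I ≈ 156.0 + 628.0*I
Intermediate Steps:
b(Z) = sqrt(2)*sqrt(Z) (b(Z) = sqrt(2*Z) = sqrt(2)*sqrt(Z))
b(-8)*157 + 156 = (sqrt(2)*sqrt(-8))*157 + 156 = (sqrt(2)*(2*I*sqrt(2)))*157 + 156 = (4*I)*157 + 156 = 628*I + 156 = 156 + 628*I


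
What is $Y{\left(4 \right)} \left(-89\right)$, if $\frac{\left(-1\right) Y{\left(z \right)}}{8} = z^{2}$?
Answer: $11392$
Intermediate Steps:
$Y{\left(z \right)} = - 8 z^{2}$
$Y{\left(4 \right)} \left(-89\right) = - 8 \cdot 4^{2} \left(-89\right) = \left(-8\right) 16 \left(-89\right) = \left(-128\right) \left(-89\right) = 11392$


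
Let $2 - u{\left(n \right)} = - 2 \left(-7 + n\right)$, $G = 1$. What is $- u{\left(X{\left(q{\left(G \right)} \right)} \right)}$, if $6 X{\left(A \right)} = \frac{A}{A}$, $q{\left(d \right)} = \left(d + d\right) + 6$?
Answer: $\frac{35}{3} \approx 11.667$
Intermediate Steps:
$q{\left(d \right)} = 6 + 2 d$ ($q{\left(d \right)} = 2 d + 6 = 6 + 2 d$)
$X{\left(A \right)} = \frac{1}{6}$ ($X{\left(A \right)} = \frac{A \frac{1}{A}}{6} = \frac{1}{6} \cdot 1 = \frac{1}{6}$)
$u{\left(n \right)} = -12 + 2 n$ ($u{\left(n \right)} = 2 - - 2 \left(-7 + n\right) = 2 - \left(14 - 2 n\right) = 2 + \left(-14 + 2 n\right) = -12 + 2 n$)
$- u{\left(X{\left(q{\left(G \right)} \right)} \right)} = - (-12 + 2 \cdot \frac{1}{6}) = - (-12 + \frac{1}{3}) = \left(-1\right) \left(- \frac{35}{3}\right) = \frac{35}{3}$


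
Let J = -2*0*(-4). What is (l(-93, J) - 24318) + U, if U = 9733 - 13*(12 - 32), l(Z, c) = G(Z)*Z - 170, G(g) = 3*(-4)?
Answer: -13379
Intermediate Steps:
J = 0 (J = 0*(-4) = 0)
G(g) = -12
l(Z, c) = -170 - 12*Z (l(Z, c) = -12*Z - 170 = -170 - 12*Z)
U = 9993 (U = 9733 - 13*(-20) = 9733 - 1*(-260) = 9733 + 260 = 9993)
(l(-93, J) - 24318) + U = ((-170 - 12*(-93)) - 24318) + 9993 = ((-170 + 1116) - 24318) + 9993 = (946 - 24318) + 9993 = -23372 + 9993 = -13379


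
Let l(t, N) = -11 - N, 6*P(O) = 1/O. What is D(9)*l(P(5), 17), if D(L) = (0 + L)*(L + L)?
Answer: -4536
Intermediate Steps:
P(O) = 1/(6*O) (P(O) = (1/O)/6 = 1/(6*O))
D(L) = 2*L² (D(L) = L*(2*L) = 2*L²)
D(9)*l(P(5), 17) = (2*9²)*(-11 - 1*17) = (2*81)*(-11 - 17) = 162*(-28) = -4536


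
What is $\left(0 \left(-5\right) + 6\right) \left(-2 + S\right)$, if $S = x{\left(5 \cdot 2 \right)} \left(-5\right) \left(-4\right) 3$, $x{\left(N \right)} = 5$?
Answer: $1788$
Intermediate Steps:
$S = 300$ ($S = 5 \left(-5\right) \left(-4\right) 3 = 5 \cdot 20 \cdot 3 = 5 \cdot 60 = 300$)
$\left(0 \left(-5\right) + 6\right) \left(-2 + S\right) = \left(0 \left(-5\right) + 6\right) \left(-2 + 300\right) = \left(0 + 6\right) 298 = 6 \cdot 298 = 1788$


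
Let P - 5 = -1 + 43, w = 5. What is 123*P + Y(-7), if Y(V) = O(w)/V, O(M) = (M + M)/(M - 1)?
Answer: 80929/14 ≈ 5780.6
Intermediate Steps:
O(M) = 2*M/(-1 + M) (O(M) = (2*M)/(-1 + M) = 2*M/(-1 + M))
P = 47 (P = 5 + (-1 + 43) = 5 + 42 = 47)
Y(V) = 5/(2*V) (Y(V) = (2*5/(-1 + 5))/V = (2*5/4)/V = (2*5*(¼))/V = 5/(2*V))
123*P + Y(-7) = 123*47 + (5/2)/(-7) = 5781 + (5/2)*(-⅐) = 5781 - 5/14 = 80929/14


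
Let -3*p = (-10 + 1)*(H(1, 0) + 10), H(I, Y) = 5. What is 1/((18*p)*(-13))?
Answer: -1/10530 ≈ -9.4967e-5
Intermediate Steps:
p = 45 (p = -(-10 + 1)*(5 + 10)/3 = -(-3)*15 = -⅓*(-135) = 45)
1/((18*p)*(-13)) = 1/((18*45)*(-13)) = 1/(810*(-13)) = 1/(-10530) = -1/10530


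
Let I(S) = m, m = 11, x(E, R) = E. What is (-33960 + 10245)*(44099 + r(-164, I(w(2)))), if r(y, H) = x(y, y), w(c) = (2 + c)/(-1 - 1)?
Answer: -1041918525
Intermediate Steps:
w(c) = -1 - c/2 (w(c) = (2 + c)/(-2) = (2 + c)*(-½) = -1 - c/2)
I(S) = 11
r(y, H) = y
(-33960 + 10245)*(44099 + r(-164, I(w(2)))) = (-33960 + 10245)*(44099 - 164) = -23715*43935 = -1041918525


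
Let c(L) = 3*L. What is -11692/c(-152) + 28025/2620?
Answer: 1085311/29868 ≈ 36.337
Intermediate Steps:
-11692/c(-152) + 28025/2620 = -11692/(3*(-152)) + 28025/2620 = -11692/(-456) + 28025*(1/2620) = -11692*(-1/456) + 5605/524 = 2923/114 + 5605/524 = 1085311/29868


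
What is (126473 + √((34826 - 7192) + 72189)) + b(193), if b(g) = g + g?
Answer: 126859 + √99823 ≈ 1.2718e+5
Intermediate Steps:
b(g) = 2*g
(126473 + √((34826 - 7192) + 72189)) + b(193) = (126473 + √((34826 - 7192) + 72189)) + 2*193 = (126473 + √(27634 + 72189)) + 386 = (126473 + √99823) + 386 = 126859 + √99823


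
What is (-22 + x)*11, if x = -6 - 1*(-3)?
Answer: -275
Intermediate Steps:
x = -3 (x = -6 + 3 = -3)
(-22 + x)*11 = (-22 - 3)*11 = -25*11 = -275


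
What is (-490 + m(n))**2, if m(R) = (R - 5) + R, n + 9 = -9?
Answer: 281961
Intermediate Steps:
n = -18 (n = -9 - 9 = -18)
m(R) = -5 + 2*R (m(R) = (-5 + R) + R = -5 + 2*R)
(-490 + m(n))**2 = (-490 + (-5 + 2*(-18)))**2 = (-490 + (-5 - 36))**2 = (-490 - 41)**2 = (-531)**2 = 281961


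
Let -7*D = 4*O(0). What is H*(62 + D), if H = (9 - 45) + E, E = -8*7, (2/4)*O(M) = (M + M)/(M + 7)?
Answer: -5704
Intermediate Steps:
O(M) = 4*M/(7 + M) (O(M) = 2*((M + M)/(M + 7)) = 2*((2*M)/(7 + M)) = 2*(2*M/(7 + M)) = 4*M/(7 + M))
E = -56
D = 0 (D = -4*4*0/(7 + 0)/7 = -4*4*0/7/7 = -4*4*0*(⅐)/7 = -4*0/7 = -⅐*0 = 0)
H = -92 (H = (9 - 45) - 56 = -36 - 56 = -92)
H*(62 + D) = -92*(62 + 0) = -92*62 = -5704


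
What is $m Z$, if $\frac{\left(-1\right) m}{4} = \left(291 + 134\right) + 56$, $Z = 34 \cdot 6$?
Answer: $-392496$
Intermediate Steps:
$Z = 204$
$m = -1924$ ($m = - 4 \left(\left(291 + 134\right) + 56\right) = - 4 \left(425 + 56\right) = \left(-4\right) 481 = -1924$)
$m Z = \left(-1924\right) 204 = -392496$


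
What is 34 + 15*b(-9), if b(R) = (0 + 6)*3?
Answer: 304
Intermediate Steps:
b(R) = 18 (b(R) = 6*3 = 18)
34 + 15*b(-9) = 34 + 15*18 = 34 + 270 = 304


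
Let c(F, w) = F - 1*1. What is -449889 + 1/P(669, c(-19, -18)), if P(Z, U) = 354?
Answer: -159260705/354 ≈ -4.4989e+5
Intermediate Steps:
c(F, w) = -1 + F (c(F, w) = F - 1 = -1 + F)
-449889 + 1/P(669, c(-19, -18)) = -449889 + 1/354 = -159260705/354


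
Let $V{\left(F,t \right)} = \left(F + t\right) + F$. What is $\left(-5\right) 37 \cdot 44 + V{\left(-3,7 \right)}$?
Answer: $-8139$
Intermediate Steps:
$V{\left(F,t \right)} = t + 2 F$
$\left(-5\right) 37 \cdot 44 + V{\left(-3,7 \right)} = \left(-5\right) 37 \cdot 44 + \left(7 + 2 \left(-3\right)\right) = \left(-185\right) 44 + \left(7 - 6\right) = -8140 + 1 = -8139$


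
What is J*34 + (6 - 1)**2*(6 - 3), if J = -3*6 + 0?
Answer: -537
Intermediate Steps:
J = -18 (J = -18 + 0 = -18)
J*34 + (6 - 1)**2*(6 - 3) = -18*34 + (6 - 1)**2*(6 - 3) = -612 + 5**2*3 = -612 + 25*3 = -612 + 75 = -537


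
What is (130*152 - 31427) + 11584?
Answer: -83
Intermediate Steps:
(130*152 - 31427) + 11584 = (19760 - 31427) + 11584 = -11667 + 11584 = -83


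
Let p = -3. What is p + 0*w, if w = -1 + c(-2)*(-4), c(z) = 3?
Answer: -3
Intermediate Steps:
w = -13 (w = -1 + 3*(-4) = -1 - 12 = -13)
p + 0*w = -3 + 0*(-13) = -3 + 0 = -3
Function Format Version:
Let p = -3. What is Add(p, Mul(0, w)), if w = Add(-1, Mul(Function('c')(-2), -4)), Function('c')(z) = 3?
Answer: -3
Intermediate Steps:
w = -13 (w = Add(-1, Mul(3, -4)) = Add(-1, -12) = -13)
Add(p, Mul(0, w)) = Add(-3, Mul(0, -13)) = Add(-3, 0) = -3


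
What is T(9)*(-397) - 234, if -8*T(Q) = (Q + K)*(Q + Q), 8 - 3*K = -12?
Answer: 55041/4 ≈ 13760.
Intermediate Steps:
K = 20/3 (K = 8/3 - ⅓*(-12) = 8/3 + 4 = 20/3 ≈ 6.6667)
T(Q) = -Q*(20/3 + Q)/4 (T(Q) = -(Q + 20/3)*(Q + Q)/8 = -(20/3 + Q)*2*Q/8 = -Q*(20/3 + Q)/4)
T(9)*(-397) - 234 = -1/12*9*(20 + 3*9)*(-397) - 234 = -1/12*9*(20 + 27)*(-397) - 234 = -1/12*9*47*(-397) - 234 = -141/4*(-397) - 234 = 55977/4 - 234 = 55041/4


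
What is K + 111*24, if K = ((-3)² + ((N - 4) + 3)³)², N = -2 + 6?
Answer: 3960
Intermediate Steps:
N = 4
K = 1296 (K = ((-3)² + ((4 - 4) + 3)³)² = (9 + (0 + 3)³)² = (9 + 3³)² = (9 + 27)² = 36² = 1296)
K + 111*24 = 1296 + 111*24 = 1296 + 2664 = 3960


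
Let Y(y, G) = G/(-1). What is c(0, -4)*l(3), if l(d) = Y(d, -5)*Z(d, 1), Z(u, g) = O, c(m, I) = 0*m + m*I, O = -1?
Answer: 0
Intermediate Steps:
Y(y, G) = -G (Y(y, G) = G*(-1) = -G)
c(m, I) = I*m (c(m, I) = 0 + I*m = I*m)
Z(u, g) = -1
l(d) = -5 (l(d) = -1*(-5)*(-1) = 5*(-1) = -5)
c(0, -4)*l(3) = -4*0*(-5) = 0*(-5) = 0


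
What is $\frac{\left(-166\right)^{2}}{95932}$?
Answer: $\frac{6889}{23983} \approx 0.28725$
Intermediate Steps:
$\frac{\left(-166\right)^{2}}{95932} = 27556 \cdot \frac{1}{95932} = \frac{6889}{23983}$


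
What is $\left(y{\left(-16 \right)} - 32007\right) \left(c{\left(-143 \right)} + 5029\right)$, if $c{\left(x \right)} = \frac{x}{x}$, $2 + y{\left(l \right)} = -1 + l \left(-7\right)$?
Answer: $-160446940$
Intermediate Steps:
$y{\left(l \right)} = -3 - 7 l$ ($y{\left(l \right)} = -2 + \left(-1 + l \left(-7\right)\right) = -2 - \left(1 + 7 l\right) = -3 - 7 l$)
$c{\left(x \right)} = 1$
$\left(y{\left(-16 \right)} - 32007\right) \left(c{\left(-143 \right)} + 5029\right) = \left(\left(-3 - -112\right) - 32007\right) \left(1 + 5029\right) = \left(\left(-3 + 112\right) - 32007\right) 5030 = \left(109 - 32007\right) 5030 = \left(-31898\right) 5030 = -160446940$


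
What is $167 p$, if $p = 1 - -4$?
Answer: $835$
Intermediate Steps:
$p = 5$ ($p = 1 + 4 = 5$)
$167 p = 167 \cdot 5 = 835$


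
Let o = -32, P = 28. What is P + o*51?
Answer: -1604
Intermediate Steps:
P + o*51 = 28 - 32*51 = 28 - 1632 = -1604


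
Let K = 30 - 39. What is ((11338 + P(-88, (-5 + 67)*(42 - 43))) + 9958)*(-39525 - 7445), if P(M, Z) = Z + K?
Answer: -996938250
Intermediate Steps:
K = -9
P(M, Z) = -9 + Z (P(M, Z) = Z - 9 = -9 + Z)
((11338 + P(-88, (-5 + 67)*(42 - 43))) + 9958)*(-39525 - 7445) = ((11338 + (-9 + (-5 + 67)*(42 - 43))) + 9958)*(-39525 - 7445) = ((11338 + (-9 + 62*(-1))) + 9958)*(-46970) = ((11338 + (-9 - 62)) + 9958)*(-46970) = ((11338 - 71) + 9958)*(-46970) = (11267 + 9958)*(-46970) = 21225*(-46970) = -996938250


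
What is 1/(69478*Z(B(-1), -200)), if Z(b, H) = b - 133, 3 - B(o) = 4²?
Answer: -1/10143788 ≈ -9.8583e-8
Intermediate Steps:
B(o) = -13 (B(o) = 3 - 1*4² = 3 - 1*16 = 3 - 16 = -13)
Z(b, H) = -133 + b
1/(69478*Z(B(-1), -200)) = 1/(69478*(-133 - 13)) = (1/69478)/(-146) = (1/69478)*(-1/146) = -1/10143788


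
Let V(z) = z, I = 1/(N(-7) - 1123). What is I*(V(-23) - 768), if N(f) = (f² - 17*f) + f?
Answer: 791/962 ≈ 0.82225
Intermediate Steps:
N(f) = f² - 16*f
I = -1/962 (I = 1/(-7*(-16 - 7) - 1123) = 1/(-7*(-23) - 1123) = 1/(161 - 1123) = 1/(-962) = -1/962 ≈ -0.0010395)
I*(V(-23) - 768) = -(-23 - 768)/962 = -1/962*(-791) = 791/962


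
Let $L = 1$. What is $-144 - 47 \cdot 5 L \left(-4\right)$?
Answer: $796$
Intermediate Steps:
$-144 - 47 \cdot 5 L \left(-4\right) = -144 - 47 \cdot 5 \cdot 1 \left(-4\right) = -144 - 47 \cdot 5 \left(-4\right) = -144 - -940 = -144 + 940 = 796$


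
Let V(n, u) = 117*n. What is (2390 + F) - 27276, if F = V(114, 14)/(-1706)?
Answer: -21234427/853 ≈ -24894.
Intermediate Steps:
F = -6669/853 (F = (117*114)/(-1706) = 13338*(-1/1706) = -6669/853 ≈ -7.8183)
(2390 + F) - 27276 = (2390 - 6669/853) - 27276 = 2032001/853 - 27276 = -21234427/853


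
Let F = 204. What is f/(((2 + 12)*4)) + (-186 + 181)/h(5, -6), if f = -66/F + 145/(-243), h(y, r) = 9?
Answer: -264643/462672 ≈ -0.57199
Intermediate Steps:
f = -7603/8262 (f = -66/204 + 145/(-243) = -66*1/204 + 145*(-1/243) = -11/34 - 145/243 = -7603/8262 ≈ -0.92024)
f/(((2 + 12)*4)) + (-186 + 181)/h(5, -6) = -7603*1/(4*(2 + 12))/8262 + (-186 + 181)/9 = -7603/(8262*(14*4)) - 5*1/9 = -7603/8262/56 - 5/9 = -7603/8262*1/56 - 5/9 = -7603/462672 - 5/9 = -264643/462672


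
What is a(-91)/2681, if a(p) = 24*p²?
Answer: 28392/383 ≈ 74.130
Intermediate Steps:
a(-91)/2681 = (24*(-91)²)/2681 = (24*8281)*(1/2681) = 198744*(1/2681) = 28392/383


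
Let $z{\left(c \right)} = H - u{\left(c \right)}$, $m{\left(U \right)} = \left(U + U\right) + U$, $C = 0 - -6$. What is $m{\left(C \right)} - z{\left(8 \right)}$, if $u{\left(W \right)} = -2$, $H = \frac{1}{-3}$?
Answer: $\frac{49}{3} \approx 16.333$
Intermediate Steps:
$C = 6$ ($C = 0 + 6 = 6$)
$m{\left(U \right)} = 3 U$ ($m{\left(U \right)} = 2 U + U = 3 U$)
$H = - \frac{1}{3} \approx -0.33333$
$z{\left(c \right)} = \frac{5}{3}$ ($z{\left(c \right)} = - \frac{1}{3} - -2 = - \frac{1}{3} + 2 = \frac{5}{3}$)
$m{\left(C \right)} - z{\left(8 \right)} = 3 \cdot 6 - \frac{5}{3} = 18 - \frac{5}{3} = \frac{49}{3}$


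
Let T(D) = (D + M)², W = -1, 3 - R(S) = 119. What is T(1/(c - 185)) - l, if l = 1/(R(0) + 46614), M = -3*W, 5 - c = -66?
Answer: 2703410471/302144004 ≈ 8.9474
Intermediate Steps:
c = 71 (c = 5 - 1*(-66) = 5 + 66 = 71)
R(S) = -116 (R(S) = 3 - 1*119 = 3 - 119 = -116)
M = 3 (M = -3*(-1) = 3)
l = 1/46498 (l = 1/(-116 + 46614) = 1/46498 ≈ 2.1506e-5)
T(D) = (3 + D)² (T(D) = (D + 3)² = (3 + D)²)
T(1/(c - 185)) - l = (3 + 1/(71 - 185))² - 1*1/46498 = (3 + 1/(-114))² - 1/46498 = (3 - 1/114)² - 1/46498 = (341/114)² - 1/46498 = 116281/12996 - 1/46498 = 2703410471/302144004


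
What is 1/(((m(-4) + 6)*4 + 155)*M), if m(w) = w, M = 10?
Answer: 1/1630 ≈ 0.00061350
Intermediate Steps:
1/(((m(-4) + 6)*4 + 155)*M) = 1/(((-4 + 6)*4 + 155)*10) = 1/((2*4 + 155)*10) = 1/((8 + 155)*10) = 1/(163*10) = 1/1630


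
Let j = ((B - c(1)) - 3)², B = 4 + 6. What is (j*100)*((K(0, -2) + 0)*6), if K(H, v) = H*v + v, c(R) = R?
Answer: -43200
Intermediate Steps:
B = 10
K(H, v) = v + H*v
j = 36 (j = ((10 - 1*1) - 3)² = ((10 - 1) - 3)² = (9 - 3)² = 6² = 36)
(j*100)*((K(0, -2) + 0)*6) = (36*100)*((-2*(1 + 0) + 0)*6) = 3600*((-2*1 + 0)*6) = 3600*((-2 + 0)*6) = 3600*(-2*6) = 3600*(-12) = -43200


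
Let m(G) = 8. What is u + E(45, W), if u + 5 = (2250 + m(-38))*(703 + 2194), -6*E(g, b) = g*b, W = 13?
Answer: 13082647/2 ≈ 6.5413e+6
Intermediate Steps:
E(g, b) = -b*g/6 (E(g, b) = -g*b/6 = -b*g/6)
u = 6541421 (u = -5 + (2250 + 8)*(703 + 2194) = -5 + 2258*2897 = -5 + 6541426 = 6541421)
u + E(45, W) = 6541421 - 1/6*13*45 = 6541421 - 195/2 = 13082647/2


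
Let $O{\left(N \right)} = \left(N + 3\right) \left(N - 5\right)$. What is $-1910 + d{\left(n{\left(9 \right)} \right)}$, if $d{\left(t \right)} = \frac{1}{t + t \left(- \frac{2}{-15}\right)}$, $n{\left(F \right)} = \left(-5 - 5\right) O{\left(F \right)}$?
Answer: $- \frac{1039041}{544} \approx -1910.0$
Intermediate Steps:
$O{\left(N \right)} = \left(-5 + N\right) \left(3 + N\right)$ ($O{\left(N \right)} = \left(3 + N\right) \left(-5 + N\right) = \left(-5 + N\right) \left(3 + N\right)$)
$n{\left(F \right)} = 150 - 10 F^{2} + 20 F$ ($n{\left(F \right)} = \left(-5 - 5\right) \left(-15 + F^{2} - 2 F\right) = - 10 \left(-15 + F^{2} - 2 F\right) = 150 - 10 F^{2} + 20 F$)
$d{\left(t \right)} = \frac{15}{17 t}$ ($d{\left(t \right)} = \frac{1}{t + t \left(\left(-2\right) \left(- \frac{1}{15}\right)\right)} = \frac{1}{t + t \frac{2}{15}} = \frac{1}{t + \frac{2 t}{15}} = \frac{1}{\frac{17}{15} t} = \frac{15}{17 t}$)
$-1910 + d{\left(n{\left(9 \right)} \right)} = -1910 + \frac{15}{17 \left(150 - 10 \cdot 9^{2} + 20 \cdot 9\right)} = -1910 + \frac{15}{17 \left(150 - 810 + 180\right)} = -1910 + \frac{15}{17 \left(-480\right)} = -1910 + \frac{15}{17} \left(- \frac{1}{480}\right) = -1910 - \frac{1}{544} = - \frac{1039041}{544}$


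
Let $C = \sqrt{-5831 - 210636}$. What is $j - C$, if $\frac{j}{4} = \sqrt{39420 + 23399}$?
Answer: $4 \sqrt{62819} - i \sqrt{216467} \approx 1002.5 - 465.26 i$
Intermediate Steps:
$j = 4 \sqrt{62819}$ ($j = 4 \sqrt{39420 + 23399} = 4 \sqrt{62819} \approx 1002.5$)
$C = i \sqrt{216467}$ ($C = \sqrt{-216467} = i \sqrt{216467} \approx 465.26 i$)
$j - C = 4 \sqrt{62819} - i \sqrt{216467}$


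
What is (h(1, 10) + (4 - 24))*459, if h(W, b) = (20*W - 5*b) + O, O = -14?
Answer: -29376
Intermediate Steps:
h(W, b) = -14 - 5*b + 20*W (h(W, b) = (20*W - 5*b) - 14 = (-5*b + 20*W) - 14 = -14 - 5*b + 20*W)
(h(1, 10) + (4 - 24))*459 = ((-14 - 5*10 + 20*1) + (4 - 24))*459 = ((-14 - 50 + 20) - 20)*459 = (-44 - 20)*459 = -64*459 = -29376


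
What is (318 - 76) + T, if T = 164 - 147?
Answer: 259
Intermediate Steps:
T = 17
(318 - 76) + T = (318 - 76) + 17 = 242 + 17 = 259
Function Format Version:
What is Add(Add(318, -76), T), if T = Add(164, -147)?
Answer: 259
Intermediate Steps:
T = 17
Add(Add(318, -76), T) = Add(Add(318, -76), 17) = Add(242, 17) = 259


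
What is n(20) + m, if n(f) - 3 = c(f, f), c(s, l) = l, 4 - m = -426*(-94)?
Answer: -40017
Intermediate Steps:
m = -40040 (m = 4 - (-426)*(-94) = 4 - 1*40044 = 4 - 40044 = -40040)
n(f) = 3 + f
n(20) + m = (3 + 20) - 40040 = 23 - 40040 = -40017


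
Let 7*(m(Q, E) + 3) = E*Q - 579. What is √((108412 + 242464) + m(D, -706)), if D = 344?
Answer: 6*√430241/7 ≈ 562.22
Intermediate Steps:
m(Q, E) = -600/7 + E*Q/7 (m(Q, E) = -3 + (E*Q - 579)/7 = -3 + (-579 + E*Q)/7 = -3 + (-579/7 + E*Q/7) = -600/7 + E*Q/7)
√((108412 + 242464) + m(D, -706)) = √((108412 + 242464) + (-600/7 + (⅐)*(-706)*344)) = √(350876 + (-600/7 - 242864/7)) = √(350876 - 243464/7) = √(2212668/7) = 6*√430241/7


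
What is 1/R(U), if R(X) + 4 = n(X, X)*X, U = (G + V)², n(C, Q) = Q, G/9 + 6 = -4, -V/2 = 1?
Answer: 1/71639292 ≈ 1.3959e-8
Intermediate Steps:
V = -2 (V = -2*1 = -2)
G = -90 (G = -54 + 9*(-4) = -54 - 36 = -90)
U = 8464 (U = (-90 - 2)² = (-92)² = 8464)
R(X) = -4 + X² (R(X) = -4 + X*X = -4 + X²)
1/R(U) = 1/(-4 + 8464²) = 1/(-4 + 71639296) = 1/71639292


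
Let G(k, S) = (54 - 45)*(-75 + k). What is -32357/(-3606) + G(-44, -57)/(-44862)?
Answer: 121288480/13481031 ≈ 8.9970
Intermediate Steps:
G(k, S) = -675 + 9*k (G(k, S) = 9*(-75 + k) = -675 + 9*k)
-32357/(-3606) + G(-44, -57)/(-44862) = -32357/(-3606) + (-675 + 9*(-44))/(-44862) = -32357*(-1/3606) + (-675 - 396)*(-1/44862) = 32357/3606 - 1071*(-1/44862) = 32357/3606 + 357/14954 = 121288480/13481031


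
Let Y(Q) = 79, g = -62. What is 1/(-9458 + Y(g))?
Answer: -1/9379 ≈ -0.00010662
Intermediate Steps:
1/(-9458 + Y(g)) = 1/(-9458 + 79) = 1/(-9379) = -1/9379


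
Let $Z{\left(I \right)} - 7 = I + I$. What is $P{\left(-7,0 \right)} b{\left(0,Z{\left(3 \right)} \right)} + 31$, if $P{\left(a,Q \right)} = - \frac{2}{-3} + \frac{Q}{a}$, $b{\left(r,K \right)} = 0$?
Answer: $31$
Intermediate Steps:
$Z{\left(I \right)} = 7 + 2 I$ ($Z{\left(I \right)} = 7 + \left(I + I\right) = 7 + 2 I$)
$P{\left(a,Q \right)} = \frac{2}{3} + \frac{Q}{a}$ ($P{\left(a,Q \right)} = \left(-2\right) \left(- \frac{1}{3}\right) + \frac{Q}{a} = \frac{2}{3} + \frac{Q}{a}$)
$P{\left(-7,0 \right)} b{\left(0,Z{\left(3 \right)} \right)} + 31 = \left(\frac{2}{3} + \frac{0}{-7}\right) 0 + 31 = \left(\frac{2}{3} + 0 \left(- \frac{1}{7}\right)\right) 0 + 31 = \left(\frac{2}{3} + 0\right) 0 + 31 = \frac{2}{3} \cdot 0 + 31 = 0 + 31 = 31$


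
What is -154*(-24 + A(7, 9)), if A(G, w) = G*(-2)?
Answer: 5852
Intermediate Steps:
A(G, w) = -2*G
-154*(-24 + A(7, 9)) = -154*(-24 - 2*7) = -154*(-24 - 14) = -154*(-38) = 5852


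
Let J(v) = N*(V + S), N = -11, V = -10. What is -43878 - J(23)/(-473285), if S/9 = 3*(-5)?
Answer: -4153359527/94657 ≈ -43878.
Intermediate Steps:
S = -135 (S = 9*(3*(-5)) = 9*(-15) = -135)
J(v) = 1595 (J(v) = -11*(-10 - 135) = -11*(-145) = 1595)
-43878 - J(23)/(-473285) = -43878 - 1595/(-473285) = -43878 - 1595*(-1)/473285 = -43878 - 1*(-319/94657) = -43878 + 319/94657 = -4153359527/94657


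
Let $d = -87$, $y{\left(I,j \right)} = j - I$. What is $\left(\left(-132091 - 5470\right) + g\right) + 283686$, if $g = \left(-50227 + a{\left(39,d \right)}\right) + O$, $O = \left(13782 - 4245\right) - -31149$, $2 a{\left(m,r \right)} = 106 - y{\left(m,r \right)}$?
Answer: $136700$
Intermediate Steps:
$a{\left(m,r \right)} = 53 + \frac{m}{2} - \frac{r}{2}$ ($a{\left(m,r \right)} = \frac{106 - \left(r - m\right)}{2} = \frac{106 + \left(m - r\right)}{2} = \frac{106 + m - r}{2} = 53 + \frac{m}{2} - \frac{r}{2}$)
$O = 40686$ ($O = 9537 + 31149 = 40686$)
$g = -9425$ ($g = \left(-50227 + \left(53 + \frac{1}{2} \cdot 39 - - \frac{87}{2}\right)\right) + 40686 = \left(-50227 + \left(53 + \frac{39}{2} + \frac{87}{2}\right)\right) + 40686 = \left(-50227 + 116\right) + 40686 = -50111 + 40686 = -9425$)
$\left(\left(-132091 - 5470\right) + g\right) + 283686 = \left(\left(-132091 - 5470\right) - 9425\right) + 283686 = \left(-137561 - 9425\right) + 283686 = -146986 + 283686 = 136700$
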